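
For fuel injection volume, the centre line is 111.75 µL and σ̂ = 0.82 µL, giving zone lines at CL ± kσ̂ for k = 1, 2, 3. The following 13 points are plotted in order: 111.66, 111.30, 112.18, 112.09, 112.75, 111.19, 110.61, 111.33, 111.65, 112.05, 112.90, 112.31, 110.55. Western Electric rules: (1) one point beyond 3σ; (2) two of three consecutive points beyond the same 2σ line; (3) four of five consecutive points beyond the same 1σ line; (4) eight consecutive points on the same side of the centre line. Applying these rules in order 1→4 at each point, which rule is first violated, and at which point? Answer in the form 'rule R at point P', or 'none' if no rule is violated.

Zone of each point (C = within 1σ̂, B = 1σ̂–2σ̂, A = 2σ̂–3σ̂, * = beyond 3σ̂; sign = side of CL): 1:-C, 2:-C, 3:+C, 4:+C, 5:+B, 6:-C, 7:-B, 8:-C, 9:-C, 10:+C, 11:+B, 12:+C, 13:-B
No rule fires across all 13 points.

none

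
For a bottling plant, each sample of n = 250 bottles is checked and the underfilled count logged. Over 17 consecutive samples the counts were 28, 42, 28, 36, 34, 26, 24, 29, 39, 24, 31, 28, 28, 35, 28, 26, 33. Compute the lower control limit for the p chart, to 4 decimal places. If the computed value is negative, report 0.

p̄ = Σdᵢ / (k·n) = 519 / (17 × 250) = 0.12212
LCL = p̄ − 3·√(p̄(1−p̄)/n) = 0.12212 − 3 × 0.02071 = 0.05999

0.0600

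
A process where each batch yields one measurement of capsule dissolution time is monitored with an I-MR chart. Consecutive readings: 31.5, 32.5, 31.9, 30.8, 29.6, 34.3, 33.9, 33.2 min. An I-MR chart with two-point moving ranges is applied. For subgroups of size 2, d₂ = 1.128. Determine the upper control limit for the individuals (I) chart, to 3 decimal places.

X̄ = (31.5 + 32.5 + 31.9 + 30.8 + 29.6 + 34.3 + 33.9 + 33.2) / 8 = 32.2125
Moving ranges: 1.0, 0.6, 1.1, 1.2, 4.7, 0.4, 0.7; M̄R̄ = 9.7000 / 7 = 1.3857
UCL = X̄ + 3·M̄R̄/d₂ = 32.2125 + 3 × 1.3857 / 1.128 = 35.8979

35.898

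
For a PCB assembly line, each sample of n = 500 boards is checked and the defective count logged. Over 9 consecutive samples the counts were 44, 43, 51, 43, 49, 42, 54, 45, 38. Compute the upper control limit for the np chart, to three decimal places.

p̄ = Σdᵢ / (k·n) = 409 / (9 × 500) = 0.09089
UCL = np̄ + 3·√(np̄(1−p̄)) = 45.4444 + 3 × √(45.4444×0.90911) = 45.4444 + 3 × 6.4276 = 64.7272

64.727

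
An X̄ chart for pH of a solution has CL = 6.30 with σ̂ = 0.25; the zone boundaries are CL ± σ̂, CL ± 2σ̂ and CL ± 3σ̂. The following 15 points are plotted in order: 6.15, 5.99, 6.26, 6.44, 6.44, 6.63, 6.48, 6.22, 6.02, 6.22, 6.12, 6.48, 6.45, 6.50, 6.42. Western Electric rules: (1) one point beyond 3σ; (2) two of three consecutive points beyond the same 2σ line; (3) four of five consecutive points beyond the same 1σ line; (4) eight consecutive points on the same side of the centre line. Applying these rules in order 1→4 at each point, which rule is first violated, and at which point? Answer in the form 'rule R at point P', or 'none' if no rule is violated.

none

Zone of each point (C = within 1σ̂, B = 1σ̂–2σ̂, A = 2σ̂–3σ̂, * = beyond 3σ̂; sign = side of CL): 1:-C, 2:-B, 3:-C, 4:+C, 5:+C, 6:+B, 7:+C, 8:-C, 9:-B, 10:-C, 11:-C, 12:+C, 13:+C, 14:+C, 15:+C
No rule fires across all 15 points.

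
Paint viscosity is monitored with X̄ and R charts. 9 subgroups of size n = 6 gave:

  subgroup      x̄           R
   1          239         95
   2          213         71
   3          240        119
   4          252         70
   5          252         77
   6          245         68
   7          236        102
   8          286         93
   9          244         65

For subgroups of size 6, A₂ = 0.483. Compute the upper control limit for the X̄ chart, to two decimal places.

X̄̄ = (239 + 213 + 240 + 252 + 252 + 245 + 236 + 286 + 244) / 9 = 2207.0000 / 9 = 245.2222
R̄ = (95 + 71 + 119 + 70 + 77 + 68 + 102 + 93 + 65) / 9 = 760.0000 / 9 = 84.4444
UCL = X̄̄ + A₂·R̄ = 245.2222 + 0.483 × 84.4444 = 286.0089

286.01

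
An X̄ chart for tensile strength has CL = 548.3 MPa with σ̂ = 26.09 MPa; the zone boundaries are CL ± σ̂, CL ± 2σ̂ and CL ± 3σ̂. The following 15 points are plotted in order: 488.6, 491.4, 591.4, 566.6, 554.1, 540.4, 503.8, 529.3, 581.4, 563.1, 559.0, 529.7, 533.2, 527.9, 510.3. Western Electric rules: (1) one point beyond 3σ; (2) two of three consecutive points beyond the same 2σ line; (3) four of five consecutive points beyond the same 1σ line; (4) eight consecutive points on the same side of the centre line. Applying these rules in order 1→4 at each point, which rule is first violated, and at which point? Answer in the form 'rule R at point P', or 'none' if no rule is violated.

Zone of each point (C = within 1σ̂, B = 1σ̂–2σ̂, A = 2σ̂–3σ̂, * = beyond 3σ̂; sign = side of CL): 1:-A, 2:-A, 3:+B, 4:+C, 5:+C, 6:-C, 7:-B, 8:-C, 9:+B, 10:+C, 11:+C, 12:-C, 13:-C, 14:-C, 15:-B
Rule 2 (two of three consecutive points beyond the same 2σ limit) is satisfied at point 2.

rule 2 at point 2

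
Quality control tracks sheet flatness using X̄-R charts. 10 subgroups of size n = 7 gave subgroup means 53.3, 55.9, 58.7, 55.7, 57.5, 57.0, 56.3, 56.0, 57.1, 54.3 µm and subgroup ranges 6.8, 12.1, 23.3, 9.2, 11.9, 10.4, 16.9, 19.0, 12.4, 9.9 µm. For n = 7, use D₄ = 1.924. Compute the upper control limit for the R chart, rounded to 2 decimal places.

R̄ = (6.8 + 12.1 + 23.3 + 9.2 + 11.9 + 10.4 + 16.9 + 19.0 + 12.4 + 9.9) / 10 = 131.9000 / 10 = 13.1900
UCL_R = D₄·R̄ = 1.924 × 13.1900 = 25.3776

25.38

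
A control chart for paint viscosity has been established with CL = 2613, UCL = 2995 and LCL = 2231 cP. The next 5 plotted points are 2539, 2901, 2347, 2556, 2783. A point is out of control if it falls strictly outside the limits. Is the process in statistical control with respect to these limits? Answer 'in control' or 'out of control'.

All 5 points lie within [2231, 2995].

in control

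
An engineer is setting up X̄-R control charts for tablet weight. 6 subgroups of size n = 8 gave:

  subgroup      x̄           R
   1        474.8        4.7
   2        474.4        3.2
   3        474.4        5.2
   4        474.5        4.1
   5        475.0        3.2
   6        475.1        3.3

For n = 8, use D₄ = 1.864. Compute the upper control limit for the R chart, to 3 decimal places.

R̄ = (4.7 + 3.2 + 5.2 + 4.1 + 3.2 + 3.3) / 6 = 23.7000 / 6 = 3.9500
UCL_R = D₄·R̄ = 1.864 × 3.9500 = 7.3628

7.363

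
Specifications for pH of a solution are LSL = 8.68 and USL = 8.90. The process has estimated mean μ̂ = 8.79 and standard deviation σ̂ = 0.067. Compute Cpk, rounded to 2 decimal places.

Cpu = (USL − μ̂) / (3σ̂) = (8.90 − 8.79) / (3 × 0.067) = 0.5473; Cpl = (μ̂ − LSL) / (3σ̂) = (8.79 − 8.68) / (3 × 0.067) = 0.5473; Cpk = min(Cpu, Cpl) = 0.5473

0.55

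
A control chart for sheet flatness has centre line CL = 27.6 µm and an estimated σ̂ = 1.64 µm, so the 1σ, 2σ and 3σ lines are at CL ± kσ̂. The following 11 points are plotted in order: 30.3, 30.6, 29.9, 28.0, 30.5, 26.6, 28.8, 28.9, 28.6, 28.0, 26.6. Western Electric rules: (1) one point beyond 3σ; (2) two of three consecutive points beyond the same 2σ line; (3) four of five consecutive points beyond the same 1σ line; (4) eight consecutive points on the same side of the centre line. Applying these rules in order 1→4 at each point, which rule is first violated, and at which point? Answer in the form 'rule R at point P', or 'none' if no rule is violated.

Zone of each point (C = within 1σ̂, B = 1σ̂–2σ̂, A = 2σ̂–3σ̂, * = beyond 3σ̂; sign = side of CL): 1:+B, 2:+B, 3:+B, 4:+C, 5:+B, 6:-C, 7:+C, 8:+C, 9:+C, 10:+C, 11:-C
Rule 3 (four of five consecutive points beyond the same 1σ limit) is satisfied at point 5.

rule 3 at point 5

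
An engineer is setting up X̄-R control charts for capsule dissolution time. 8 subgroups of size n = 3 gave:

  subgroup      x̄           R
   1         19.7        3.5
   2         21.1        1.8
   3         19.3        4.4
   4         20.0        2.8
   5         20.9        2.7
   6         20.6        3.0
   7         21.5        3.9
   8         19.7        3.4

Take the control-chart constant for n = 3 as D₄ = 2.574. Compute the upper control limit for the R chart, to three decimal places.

8.205

R̄ = (3.5 + 1.8 + 4.4 + 2.8 + 2.7 + 3.0 + 3.9 + 3.4) / 8 = 25.5000 / 8 = 3.1875
UCL_R = D₄·R̄ = 2.574 × 3.1875 = 8.2046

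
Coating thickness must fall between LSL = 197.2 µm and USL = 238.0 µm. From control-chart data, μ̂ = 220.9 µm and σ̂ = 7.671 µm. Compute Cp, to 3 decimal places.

0.886

Cp = (USL − LSL) / (6σ̂) = (238.0 − 197.2) / (6 × 7.671) = 40.8000 / 46.0260 = 0.8865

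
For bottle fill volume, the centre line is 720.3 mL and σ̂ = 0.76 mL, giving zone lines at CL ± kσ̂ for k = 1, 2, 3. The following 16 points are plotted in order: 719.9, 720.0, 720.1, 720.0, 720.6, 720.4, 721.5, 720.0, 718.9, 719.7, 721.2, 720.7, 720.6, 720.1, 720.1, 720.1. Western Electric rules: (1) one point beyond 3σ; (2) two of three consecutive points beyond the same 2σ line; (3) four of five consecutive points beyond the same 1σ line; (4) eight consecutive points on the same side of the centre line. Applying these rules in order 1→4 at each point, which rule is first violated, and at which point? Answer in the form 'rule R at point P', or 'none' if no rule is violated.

Zone of each point (C = within 1σ̂, B = 1σ̂–2σ̂, A = 2σ̂–3σ̂, * = beyond 3σ̂; sign = side of CL): 1:-C, 2:-C, 3:-C, 4:-C, 5:+C, 6:+C, 7:+B, 8:-C, 9:-B, 10:-C, 11:+B, 12:+C, 13:+C, 14:-C, 15:-C, 16:-C
No rule fires across all 16 points.

none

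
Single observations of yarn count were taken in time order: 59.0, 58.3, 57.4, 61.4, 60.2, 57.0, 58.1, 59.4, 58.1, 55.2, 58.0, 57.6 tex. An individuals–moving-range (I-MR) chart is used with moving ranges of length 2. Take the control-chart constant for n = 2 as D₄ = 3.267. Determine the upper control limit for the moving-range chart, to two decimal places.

Moving ranges: 0.7, 0.9, 4.0, 1.2, 3.2, 1.1, 1.3, 1.3, 2.9, 2.8, 0.4; M̄R̄ = 19.8000 / 11 = 1.8000
UCL_MR = D₄·M̄R̄ = 3.267 × 1.8000 = 5.8806

5.88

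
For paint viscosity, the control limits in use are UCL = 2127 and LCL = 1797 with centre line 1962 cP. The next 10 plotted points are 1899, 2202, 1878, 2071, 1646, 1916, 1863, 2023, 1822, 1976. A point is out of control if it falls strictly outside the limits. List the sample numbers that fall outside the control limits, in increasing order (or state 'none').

2, 5

Compare each point to [1797, 2127]: sample 2 = 2202 > UCL; sample 5 = 1646 < LCL.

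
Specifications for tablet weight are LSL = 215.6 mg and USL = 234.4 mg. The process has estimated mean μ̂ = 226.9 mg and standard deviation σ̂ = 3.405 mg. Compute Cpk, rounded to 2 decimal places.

0.73

Cpu = (USL − μ̂) / (3σ̂) = (234.4 − 226.9) / (3 × 3.405) = 0.7342; Cpl = (μ̂ − LSL) / (3σ̂) = (226.9 − 215.6) / (3 × 3.405) = 1.1062; Cpk = min(Cpu, Cpl) = 0.7342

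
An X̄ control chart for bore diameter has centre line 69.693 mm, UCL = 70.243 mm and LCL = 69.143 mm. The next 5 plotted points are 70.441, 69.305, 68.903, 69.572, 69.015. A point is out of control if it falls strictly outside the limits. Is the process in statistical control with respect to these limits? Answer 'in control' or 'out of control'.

out of control

Compare each point to [69.143, 70.243]: sample 1 = 70.441 > UCL; sample 3 = 68.903 < LCL; sample 5 = 69.015 < LCL.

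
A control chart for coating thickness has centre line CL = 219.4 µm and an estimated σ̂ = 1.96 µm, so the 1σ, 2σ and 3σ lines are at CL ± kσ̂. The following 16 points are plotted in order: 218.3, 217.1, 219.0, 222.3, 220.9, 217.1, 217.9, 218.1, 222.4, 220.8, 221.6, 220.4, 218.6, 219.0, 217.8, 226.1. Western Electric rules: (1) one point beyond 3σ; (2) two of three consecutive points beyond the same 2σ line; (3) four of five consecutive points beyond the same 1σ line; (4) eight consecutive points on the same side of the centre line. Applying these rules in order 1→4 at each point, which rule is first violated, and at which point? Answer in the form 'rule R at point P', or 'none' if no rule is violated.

rule 1 at point 16

Zone of each point (C = within 1σ̂, B = 1σ̂–2σ̂, A = 2σ̂–3σ̂, * = beyond 3σ̂; sign = side of CL): 1:-C, 2:-B, 3:-C, 4:+B, 5:+C, 6:-B, 7:-C, 8:-C, 9:+B, 10:+C, 11:+B, 12:+C, 13:-C, 14:-C, 15:-C, 16:+*
Rule 1 (one point beyond the 3σ limits) is satisfied at point 16.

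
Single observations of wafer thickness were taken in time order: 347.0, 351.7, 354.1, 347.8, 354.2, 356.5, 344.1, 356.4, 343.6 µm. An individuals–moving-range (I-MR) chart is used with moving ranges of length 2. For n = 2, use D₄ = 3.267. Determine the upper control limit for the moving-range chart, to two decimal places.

Moving ranges: 4.7, 2.4, 6.3, 6.4, 2.3, 12.4, 12.3, 12.8; M̄R̄ = 59.6000 / 8 = 7.4500
UCL_MR = D₄·M̄R̄ = 3.267 × 7.4500 = 24.3392

24.34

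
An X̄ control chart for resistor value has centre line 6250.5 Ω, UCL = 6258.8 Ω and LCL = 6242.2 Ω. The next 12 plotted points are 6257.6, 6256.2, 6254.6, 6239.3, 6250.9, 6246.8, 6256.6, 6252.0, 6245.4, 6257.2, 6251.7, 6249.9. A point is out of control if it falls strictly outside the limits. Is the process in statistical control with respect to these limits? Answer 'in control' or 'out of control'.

Compare each point to [6242.2, 6258.8]: sample 4 = 6239.3 < LCL.

out of control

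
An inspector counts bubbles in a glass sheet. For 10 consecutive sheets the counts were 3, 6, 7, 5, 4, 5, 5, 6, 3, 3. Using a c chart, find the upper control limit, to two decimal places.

11.20

c̄ = (3 + 6 + 7 + 5 + 4 + 5 + 5 + 6 + 3 + 3) / 10 = 47 / 10 = 4.7000
UCL = c̄ + 3√c̄ = 4.7000 + 3 × √4.7000 = 4.7000 + 3 × 2.1679 = 11.2038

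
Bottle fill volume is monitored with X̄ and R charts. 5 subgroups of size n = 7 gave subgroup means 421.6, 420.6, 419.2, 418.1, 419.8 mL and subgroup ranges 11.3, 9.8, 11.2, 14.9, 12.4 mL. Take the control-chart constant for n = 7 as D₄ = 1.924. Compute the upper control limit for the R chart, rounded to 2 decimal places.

R̄ = (11.3 + 9.8 + 11.2 + 14.9 + 12.4) / 5 = 59.6000 / 5 = 11.9200
UCL_R = D₄·R̄ = 1.924 × 11.9200 = 22.9341

22.93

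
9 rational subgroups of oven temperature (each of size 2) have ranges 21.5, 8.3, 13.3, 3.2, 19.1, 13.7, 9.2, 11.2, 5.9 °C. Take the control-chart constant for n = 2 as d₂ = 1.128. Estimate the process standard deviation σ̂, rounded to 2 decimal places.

R̄ = (21.5 + 8.3 + 13.3 + 3.2 + 19.1 + 13.7 + 9.2 + 11.2 + 5.9) / 9 = 11.7111
σ̂ = R̄ / d₂ = 11.7111 / 1.128 = 10.3822

10.38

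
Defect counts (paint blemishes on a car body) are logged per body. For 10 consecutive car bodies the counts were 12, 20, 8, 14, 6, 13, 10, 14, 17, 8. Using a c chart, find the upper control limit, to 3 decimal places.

22.679

c̄ = (12 + 20 + 8 + 14 + 6 + 13 + 10 + 14 + 17 + 8) / 10 = 122 / 10 = 12.2000
UCL = c̄ + 3√c̄ = 12.2000 + 3 × √12.2000 = 12.2000 + 3 × 3.4928 = 22.6785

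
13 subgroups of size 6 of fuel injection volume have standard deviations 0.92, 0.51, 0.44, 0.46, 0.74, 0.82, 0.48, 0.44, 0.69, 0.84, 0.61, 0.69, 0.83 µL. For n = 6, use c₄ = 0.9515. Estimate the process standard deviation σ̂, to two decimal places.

0.68

s̄ = (0.92 + 0.51 + 0.44 + 0.46 + 0.74 + 0.82 + 0.48 + 0.44 + 0.69 + 0.84 + 0.61 + 0.69 + 0.83) / 13 = 0.6515
σ̂ = s̄ / c₄ = 0.6515 / 0.9515 = 0.6847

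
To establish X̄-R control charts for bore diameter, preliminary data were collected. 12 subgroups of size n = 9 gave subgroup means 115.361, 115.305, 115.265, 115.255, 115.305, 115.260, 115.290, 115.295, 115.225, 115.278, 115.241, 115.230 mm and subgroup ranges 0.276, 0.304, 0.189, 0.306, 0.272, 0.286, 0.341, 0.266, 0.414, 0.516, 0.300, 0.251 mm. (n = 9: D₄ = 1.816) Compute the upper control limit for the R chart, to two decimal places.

0.56

R̄ = (0.276 + 0.304 + 0.189 + 0.306 + 0.272 + 0.286 + 0.341 + 0.266 + 0.414 + 0.516 + 0.300 + 0.251) / 12 = 3.7210 / 12 = 0.3101
UCL_R = D₄·R̄ = 1.816 × 0.3101 = 0.5631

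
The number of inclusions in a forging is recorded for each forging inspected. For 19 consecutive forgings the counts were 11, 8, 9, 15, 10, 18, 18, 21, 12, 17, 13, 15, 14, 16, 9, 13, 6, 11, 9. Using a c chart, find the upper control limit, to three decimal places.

23.668

c̄ = (11 + 8 + 9 + 15 + 10 + 18 + 18 + 21 + 12 + 17 + 13 + 15 + 14 + 16 + 9 + 13 + 6 + 11 + 9) / 19 = 245 / 19 = 12.8947
UCL = c̄ + 3√c̄ = 12.8947 + 3 × √12.8947 = 12.8947 + 3 × 3.5909 = 23.6675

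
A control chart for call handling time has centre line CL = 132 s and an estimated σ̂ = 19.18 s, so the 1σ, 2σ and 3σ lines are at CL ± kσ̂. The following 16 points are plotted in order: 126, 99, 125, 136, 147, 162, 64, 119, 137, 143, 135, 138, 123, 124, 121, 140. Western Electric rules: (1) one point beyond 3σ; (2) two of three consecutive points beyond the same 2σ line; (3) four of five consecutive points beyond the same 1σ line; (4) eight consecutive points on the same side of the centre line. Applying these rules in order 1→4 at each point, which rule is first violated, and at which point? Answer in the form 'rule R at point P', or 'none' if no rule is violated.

rule 1 at point 7

Zone of each point (C = within 1σ̂, B = 1σ̂–2σ̂, A = 2σ̂–3σ̂, * = beyond 3σ̂; sign = side of CL): 1:-C, 2:-B, 3:-C, 4:+C, 5:+C, 6:+B, 7:-*, 8:-C, 9:+C, 10:+C, 11:+C, 12:+C, 13:-C, 14:-C, 15:-C, 16:+C
Rule 1 (one point beyond the 3σ limits) is satisfied at point 7.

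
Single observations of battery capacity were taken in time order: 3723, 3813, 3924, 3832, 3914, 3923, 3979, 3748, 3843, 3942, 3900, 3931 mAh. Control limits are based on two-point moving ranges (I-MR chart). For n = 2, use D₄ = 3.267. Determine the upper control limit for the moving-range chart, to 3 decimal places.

278.586

Moving ranges: 90, 111, 92, 82, 9, 56, 231, 95, 99, 42, 31; M̄R̄ = 938.0000 / 11 = 85.2727
UCL_MR = D₄·M̄R̄ = 3.267 × 85.2727 = 278.5860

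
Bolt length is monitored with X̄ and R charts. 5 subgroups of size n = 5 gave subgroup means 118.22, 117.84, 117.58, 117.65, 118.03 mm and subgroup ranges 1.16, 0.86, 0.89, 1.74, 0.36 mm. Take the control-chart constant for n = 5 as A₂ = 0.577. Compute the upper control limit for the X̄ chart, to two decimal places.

118.44

X̄̄ = (118.22 + 117.84 + 117.58 + 117.65 + 118.03) / 5 = 589.3200 / 5 = 117.8640
R̄ = (1.16 + 0.86 + 0.89 + 1.74 + 0.36) / 5 = 5.0100 / 5 = 1.0020
UCL = X̄̄ + A₂·R̄ = 117.8640 + 0.577 × 1.0020 = 118.4422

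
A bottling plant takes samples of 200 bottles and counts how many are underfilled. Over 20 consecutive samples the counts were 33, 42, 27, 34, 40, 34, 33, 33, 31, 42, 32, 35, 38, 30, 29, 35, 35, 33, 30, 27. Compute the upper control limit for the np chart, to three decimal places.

p̄ = Σdᵢ / (k·n) = 673 / (20 × 200) = 0.16825
UCL = np̄ + 3·√(np̄(1−p̄)) = 33.6500 + 3 × √(33.6500×0.83175) = 33.6500 + 3 × 5.2904 = 49.5212

49.521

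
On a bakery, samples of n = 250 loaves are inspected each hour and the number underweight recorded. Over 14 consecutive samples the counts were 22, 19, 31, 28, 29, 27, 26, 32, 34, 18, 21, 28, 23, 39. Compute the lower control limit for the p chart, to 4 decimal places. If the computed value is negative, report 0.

p̄ = Σdᵢ / (k·n) = 377 / (14 × 250) = 0.10771
LCL = p̄ − 3·√(p̄(1−p̄)/n) = 0.10771 − 3 × 0.01961 = 0.04889

0.0489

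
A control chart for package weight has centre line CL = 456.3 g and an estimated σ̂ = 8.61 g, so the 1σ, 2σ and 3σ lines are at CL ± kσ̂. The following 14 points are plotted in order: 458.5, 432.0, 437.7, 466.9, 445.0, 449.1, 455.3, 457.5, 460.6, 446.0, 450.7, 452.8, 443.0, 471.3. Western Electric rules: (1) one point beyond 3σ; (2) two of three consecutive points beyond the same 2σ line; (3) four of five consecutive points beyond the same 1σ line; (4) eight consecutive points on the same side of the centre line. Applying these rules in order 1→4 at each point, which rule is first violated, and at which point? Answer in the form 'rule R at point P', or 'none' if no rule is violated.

Zone of each point (C = within 1σ̂, B = 1σ̂–2σ̂, A = 2σ̂–3σ̂, * = beyond 3σ̂; sign = side of CL): 1:+C, 2:-A, 3:-A, 4:+B, 5:-B, 6:-C, 7:-C, 8:+C, 9:+C, 10:-B, 11:-C, 12:-C, 13:-B, 14:+B
Rule 2 (two of three consecutive points beyond the same 2σ limit) is satisfied at point 3.

rule 2 at point 3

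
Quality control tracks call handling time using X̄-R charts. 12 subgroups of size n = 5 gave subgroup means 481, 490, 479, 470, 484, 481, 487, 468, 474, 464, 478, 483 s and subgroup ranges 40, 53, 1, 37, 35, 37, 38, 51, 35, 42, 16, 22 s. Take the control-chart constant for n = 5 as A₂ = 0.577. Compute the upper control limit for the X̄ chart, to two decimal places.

X̄̄ = (481 + 490 + 479 + 470 + 484 + 481 + 487 + 468 + 474 + 464 + 478 + 483) / 12 = 5739.0000 / 12 = 478.2500
R̄ = (40 + 53 + 1 + 37 + 35 + 37 + 38 + 51 + 35 + 42 + 16 + 22) / 12 = 407.0000 / 12 = 33.9167
UCL = X̄̄ + A₂·R̄ = 478.2500 + 0.577 × 33.9167 = 497.8199

497.82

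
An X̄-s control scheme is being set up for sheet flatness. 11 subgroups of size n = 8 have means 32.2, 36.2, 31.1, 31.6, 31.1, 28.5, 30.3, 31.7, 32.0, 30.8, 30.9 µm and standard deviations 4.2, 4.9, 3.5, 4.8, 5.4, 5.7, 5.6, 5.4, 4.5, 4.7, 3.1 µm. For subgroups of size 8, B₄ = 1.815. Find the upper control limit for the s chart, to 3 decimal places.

s̄ = (4.2 + 4.9 + 3.5 + 4.8 + 5.4 + 5.7 + 5.6 + 5.4 + 4.5 + 4.7 + 3.1) / 11 = 4.7091
UCL_s = B₄·s̄ = 1.815 × 4.7091 = 8.5470

8.547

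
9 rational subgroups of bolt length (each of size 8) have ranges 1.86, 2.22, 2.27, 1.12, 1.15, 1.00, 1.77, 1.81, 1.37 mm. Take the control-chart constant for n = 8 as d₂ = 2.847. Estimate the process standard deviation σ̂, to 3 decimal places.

R̄ = (1.86 + 2.22 + 2.27 + 1.12 + 1.15 + 1.00 + 1.77 + 1.81 + 1.37) / 9 = 1.6189
σ̂ = R̄ / d₂ = 1.6189 / 2.847 = 0.5686

0.569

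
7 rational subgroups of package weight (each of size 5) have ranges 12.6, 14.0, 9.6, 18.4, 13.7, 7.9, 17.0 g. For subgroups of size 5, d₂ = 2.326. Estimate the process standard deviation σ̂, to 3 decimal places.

5.724

R̄ = (12.6 + 14.0 + 9.6 + 18.4 + 13.7 + 7.9 + 17.0) / 7 = 13.3143
σ̂ = R̄ / d₂ = 13.3143 / 2.326 = 5.7241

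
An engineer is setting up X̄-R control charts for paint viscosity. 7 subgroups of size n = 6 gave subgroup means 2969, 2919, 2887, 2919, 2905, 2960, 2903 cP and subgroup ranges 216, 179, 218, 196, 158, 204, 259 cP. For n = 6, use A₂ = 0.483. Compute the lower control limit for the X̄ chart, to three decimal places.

2824.473

X̄̄ = (2969 + 2919 + 2887 + 2919 + 2905 + 2960 + 2903) / 7 = 20462.0000 / 7 = 2923.1429
R̄ = (216 + 179 + 218 + 196 + 158 + 204 + 259) / 7 = 1430.0000 / 7 = 204.2857
LCL = X̄̄ − A₂·R̄ = 2923.1429 − 0.483 × 204.2857 = 2824.4729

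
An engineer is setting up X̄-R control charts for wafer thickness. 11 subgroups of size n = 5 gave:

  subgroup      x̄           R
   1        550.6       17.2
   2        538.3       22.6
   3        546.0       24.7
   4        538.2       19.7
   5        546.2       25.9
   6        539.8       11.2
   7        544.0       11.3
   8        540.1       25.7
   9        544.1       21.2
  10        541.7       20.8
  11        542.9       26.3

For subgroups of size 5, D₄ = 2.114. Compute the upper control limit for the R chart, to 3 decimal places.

43.548

R̄ = (17.2 + 22.6 + 24.7 + 19.7 + 25.9 + 11.2 + 11.3 + 25.7 + 21.2 + 20.8 + 26.3) / 11 = 226.6000 / 11 = 20.6000
UCL_R = D₄·R̄ = 2.114 × 20.6000 = 43.5484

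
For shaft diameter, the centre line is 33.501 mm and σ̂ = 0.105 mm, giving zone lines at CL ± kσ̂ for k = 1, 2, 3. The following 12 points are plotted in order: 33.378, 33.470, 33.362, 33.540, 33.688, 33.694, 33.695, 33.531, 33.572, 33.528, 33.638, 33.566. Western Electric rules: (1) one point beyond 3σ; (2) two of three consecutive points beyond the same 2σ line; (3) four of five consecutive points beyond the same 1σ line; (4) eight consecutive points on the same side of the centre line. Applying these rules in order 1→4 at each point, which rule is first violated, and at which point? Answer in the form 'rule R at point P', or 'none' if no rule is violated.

Zone of each point (C = within 1σ̂, B = 1σ̂–2σ̂, A = 2σ̂–3σ̂, * = beyond 3σ̂; sign = side of CL): 1:-B, 2:-C, 3:-B, 4:+C, 5:+B, 6:+B, 7:+B, 8:+C, 9:+C, 10:+C, 11:+B, 12:+C
Rule 4 (eight consecutive points on the same side of the centre line) is satisfied at point 11.

rule 4 at point 11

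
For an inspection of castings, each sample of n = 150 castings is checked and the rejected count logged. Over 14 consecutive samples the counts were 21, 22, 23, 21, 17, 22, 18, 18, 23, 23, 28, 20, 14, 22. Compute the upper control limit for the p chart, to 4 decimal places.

p̄ = Σdᵢ / (k·n) = 292 / (14 × 150) = 0.13905
UCL = p̄ + 3·√(p̄(1−p̄)/n) = 0.13905 + 3 × √(0.13905×0.86095/150) = 0.13905 + 3 × 0.02825 = 0.22380

0.2238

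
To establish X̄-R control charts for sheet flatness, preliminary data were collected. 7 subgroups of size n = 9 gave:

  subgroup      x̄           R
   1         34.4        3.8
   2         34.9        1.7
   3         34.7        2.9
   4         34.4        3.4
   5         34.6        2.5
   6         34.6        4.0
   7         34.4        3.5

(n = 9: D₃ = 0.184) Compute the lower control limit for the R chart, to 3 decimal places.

R̄ = (3.8 + 1.7 + 2.9 + 3.4 + 2.5 + 4.0 + 3.5) / 7 = 21.8000 / 7 = 3.1143
LCL_R = D₃·R̄ = 0.184 × 3.1143 = 0.5730

0.573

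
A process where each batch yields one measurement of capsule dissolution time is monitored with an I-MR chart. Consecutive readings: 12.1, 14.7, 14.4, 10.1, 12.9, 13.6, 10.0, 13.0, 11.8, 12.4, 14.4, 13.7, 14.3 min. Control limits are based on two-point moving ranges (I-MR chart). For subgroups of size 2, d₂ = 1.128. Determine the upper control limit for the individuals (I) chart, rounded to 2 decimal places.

X̄ = (12.1 + 14.7 + 14.4 + 10.1 + 12.9 + 13.6 + 10.0 + 13.0 + 11.8 + 12.4 + 14.4 + 13.7 + 14.3) / 13 = 12.8769
Moving ranges: 2.6, 0.3, 4.3, 2.8, 0.7, 3.6, 3.0, 1.2, 0.6, 2.0, 0.7, 0.6; M̄R̄ = 22.4000 / 12 = 1.8667
UCL = X̄ + 3·M̄R̄/d₂ = 12.8769 + 3 × 1.8667 / 1.128 = 17.8415

17.84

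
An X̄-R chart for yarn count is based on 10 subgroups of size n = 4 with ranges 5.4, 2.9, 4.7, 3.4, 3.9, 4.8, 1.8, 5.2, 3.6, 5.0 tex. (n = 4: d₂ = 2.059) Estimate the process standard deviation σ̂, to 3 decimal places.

R̄ = (5.4 + 2.9 + 4.7 + 3.4 + 3.9 + 4.8 + 1.8 + 5.2 + 3.6 + 5.0) / 10 = 4.0700
σ̂ = R̄ / d₂ = 4.0700 / 2.059 = 1.9767

1.977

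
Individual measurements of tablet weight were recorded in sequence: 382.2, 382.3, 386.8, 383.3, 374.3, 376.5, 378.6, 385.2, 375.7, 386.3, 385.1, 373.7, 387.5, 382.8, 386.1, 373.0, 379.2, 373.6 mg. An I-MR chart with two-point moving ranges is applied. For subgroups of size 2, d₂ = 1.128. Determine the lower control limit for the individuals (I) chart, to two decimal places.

X̄ = (382.2 + 382.3 + 386.8 + 383.3 + 374.3 + 376.5 + 378.6 + 385.2 + 375.7 + 386.3 + 385.1 + 373.7 + 387.5 + 382.8 + 386.1 + 373.0 + 379.2 + 373.6) / 18 = 380.6778
Moving ranges: 0.1, 4.5, 3.5, 9.0, 2.2, 2.1, 6.6, 9.5, 10.6, 1.2, 11.4, 13.8, 4.7, 3.3, 13.1, 6.2, 5.6; M̄R̄ = 107.4000 / 17 = 6.3176
LCL = X̄ − 3·M̄R̄/d₂ = 380.6778 − 3 × 6.3176 / 1.128 = 363.8755

363.88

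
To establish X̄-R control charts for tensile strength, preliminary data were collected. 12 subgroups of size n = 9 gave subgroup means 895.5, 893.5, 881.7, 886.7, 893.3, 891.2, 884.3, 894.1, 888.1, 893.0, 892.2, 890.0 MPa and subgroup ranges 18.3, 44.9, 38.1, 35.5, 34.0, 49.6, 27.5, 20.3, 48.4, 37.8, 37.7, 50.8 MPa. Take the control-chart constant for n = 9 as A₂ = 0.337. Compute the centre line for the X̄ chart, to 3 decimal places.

X̄̄ = (895.5 + 893.5 + 881.7 + 886.7 + 893.3 + 891.2 + 884.3 + 894.1 + 888.1 + 893.0 + 892.2 + 890.0) / 12 = 10683.6000 / 12 = 890.3000
CL = X̄̄ = 890.3000

890.300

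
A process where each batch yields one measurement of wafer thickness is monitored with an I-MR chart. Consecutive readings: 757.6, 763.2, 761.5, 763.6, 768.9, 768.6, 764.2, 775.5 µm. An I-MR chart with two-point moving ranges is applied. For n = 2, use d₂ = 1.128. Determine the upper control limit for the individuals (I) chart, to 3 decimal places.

X̄ = (757.6 + 763.2 + 761.5 + 763.6 + 768.9 + 768.6 + 764.2 + 775.5) / 8 = 765.3875
Moving ranges: 5.6, 1.7, 2.1, 5.3, 0.3, 4.4, 11.3; M̄R̄ = 30.7000 / 7 = 4.3857
UCL = X̄ + 3·M̄R̄/d₂ = 765.3875 + 3 × 4.3857 / 1.128 = 777.0516

777.052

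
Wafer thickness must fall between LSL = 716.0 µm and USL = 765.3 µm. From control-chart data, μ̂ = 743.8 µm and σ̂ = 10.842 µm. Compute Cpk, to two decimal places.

Cpu = (USL − μ̂) / (3σ̂) = (765.3 − 743.8) / (3 × 10.842) = 0.6610; Cpl = (μ̂ − LSL) / (3σ̂) = (743.8 − 716.0) / (3 × 10.842) = 0.8547; Cpk = min(Cpu, Cpl) = 0.6610

0.66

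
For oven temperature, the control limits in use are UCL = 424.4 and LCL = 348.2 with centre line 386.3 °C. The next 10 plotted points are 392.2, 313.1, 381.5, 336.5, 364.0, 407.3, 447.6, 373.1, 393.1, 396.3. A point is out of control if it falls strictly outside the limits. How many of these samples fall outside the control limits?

3

Compare each point to [348.2, 424.4]: sample 2 = 313.1 < LCL; sample 4 = 336.5 < LCL; sample 7 = 447.6 > UCL.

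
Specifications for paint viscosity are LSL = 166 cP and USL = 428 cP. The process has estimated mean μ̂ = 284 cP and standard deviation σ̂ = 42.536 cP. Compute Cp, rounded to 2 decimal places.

Cp = (USL − LSL) / (6σ̂) = (428 − 166) / (6 × 42.536) = 262.0000 / 255.2160 = 1.0266

1.03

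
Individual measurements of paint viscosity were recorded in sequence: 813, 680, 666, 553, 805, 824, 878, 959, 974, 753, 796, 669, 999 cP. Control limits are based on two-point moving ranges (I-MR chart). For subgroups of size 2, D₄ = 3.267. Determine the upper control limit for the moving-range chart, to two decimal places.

Moving ranges: 133, 14, 113, 252, 19, 54, 81, 15, 221, 43, 127, 330; M̄R̄ = 1402.0000 / 12 = 116.8333
UCL_MR = D₄·M̄R̄ = 3.267 × 116.8333 = 381.6945

381.69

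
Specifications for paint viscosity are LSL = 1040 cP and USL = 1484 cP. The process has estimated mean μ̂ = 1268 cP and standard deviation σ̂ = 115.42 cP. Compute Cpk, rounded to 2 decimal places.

Cpu = (USL − μ̂) / (3σ̂) = (1484 − 1268) / (3 × 115.42) = 0.6238; Cpl = (μ̂ − LSL) / (3σ̂) = (1268 − 1040) / (3 × 115.42) = 0.6585; Cpk = min(Cpu, Cpl) = 0.6238

0.62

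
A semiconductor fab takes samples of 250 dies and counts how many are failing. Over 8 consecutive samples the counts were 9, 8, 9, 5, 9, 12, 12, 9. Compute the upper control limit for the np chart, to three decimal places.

18.020

p̄ = Σdᵢ / (k·n) = 73 / (8 × 250) = 0.03650
UCL = np̄ + 3·√(np̄(1−p̄)) = 9.1250 + 3 × √(9.1250×0.96350) = 9.1250 + 3 × 2.9651 = 18.0204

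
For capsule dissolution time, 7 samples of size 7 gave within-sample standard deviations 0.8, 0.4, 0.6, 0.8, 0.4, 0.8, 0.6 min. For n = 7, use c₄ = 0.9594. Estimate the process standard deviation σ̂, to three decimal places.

0.655

s̄ = (0.8 + 0.4 + 0.6 + 0.8 + 0.4 + 0.8 + 0.6) / 7 = 0.6286
σ̂ = s̄ / c₄ = 0.6286 / 0.9594 = 0.6552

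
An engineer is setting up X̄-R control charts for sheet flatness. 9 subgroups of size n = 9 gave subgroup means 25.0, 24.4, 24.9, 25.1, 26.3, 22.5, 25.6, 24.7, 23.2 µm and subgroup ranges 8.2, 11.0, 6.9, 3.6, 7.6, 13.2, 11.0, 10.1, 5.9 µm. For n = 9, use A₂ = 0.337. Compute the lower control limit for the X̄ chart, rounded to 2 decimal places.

21.73

X̄̄ = (25.0 + 24.4 + 24.9 + 25.1 + 26.3 + 22.5 + 25.6 + 24.7 + 23.2) / 9 = 221.7000 / 9 = 24.6333
R̄ = (8.2 + 11.0 + 6.9 + 3.6 + 7.6 + 13.2 + 11.0 + 10.1 + 5.9) / 9 = 77.5000 / 9 = 8.6111
LCL = X̄̄ − A₂·R̄ = 24.6333 − 0.337 × 8.6111 = 21.7314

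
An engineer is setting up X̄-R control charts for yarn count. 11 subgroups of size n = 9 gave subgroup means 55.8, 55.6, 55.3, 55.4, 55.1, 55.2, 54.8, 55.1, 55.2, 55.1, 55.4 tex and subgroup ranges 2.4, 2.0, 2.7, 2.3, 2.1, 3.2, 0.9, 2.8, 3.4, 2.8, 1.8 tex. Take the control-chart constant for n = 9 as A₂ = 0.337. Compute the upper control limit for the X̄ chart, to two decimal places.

56.08

X̄̄ = (55.8 + 55.6 + 55.3 + 55.4 + 55.1 + 55.2 + 54.8 + 55.1 + 55.2 + 55.1 + 55.4) / 11 = 608.0000 / 11 = 55.2727
R̄ = (2.4 + 2.0 + 2.7 + 2.3 + 2.1 + 3.2 + 0.9 + 2.8 + 3.4 + 2.8 + 1.8) / 11 = 26.4000 / 11 = 2.4000
UCL = X̄̄ + A₂·R̄ = 55.2727 + 0.337 × 2.4000 = 56.0815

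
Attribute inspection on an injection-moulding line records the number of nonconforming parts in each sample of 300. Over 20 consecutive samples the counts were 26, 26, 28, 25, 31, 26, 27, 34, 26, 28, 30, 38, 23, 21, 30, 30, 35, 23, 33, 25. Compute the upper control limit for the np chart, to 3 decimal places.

p̄ = Σdᵢ / (k·n) = 565 / (20 × 300) = 0.09417
UCL = np̄ + 3·√(np̄(1−p̄)) = 28.2500 + 3 × √(28.2500×0.90583) = 28.2500 + 3 × 5.0586 = 43.4259

43.426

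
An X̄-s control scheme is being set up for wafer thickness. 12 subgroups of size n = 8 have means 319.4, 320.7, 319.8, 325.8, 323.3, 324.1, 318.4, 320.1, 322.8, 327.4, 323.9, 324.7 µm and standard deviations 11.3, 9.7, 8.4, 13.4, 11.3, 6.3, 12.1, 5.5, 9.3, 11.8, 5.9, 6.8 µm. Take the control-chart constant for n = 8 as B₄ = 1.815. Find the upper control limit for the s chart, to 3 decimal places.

s̄ = (11.3 + 9.7 + 8.4 + 13.4 + 11.3 + 6.3 + 12.1 + 5.5 + 9.3 + 11.8 + 5.9 + 6.8) / 12 = 9.3167
UCL_s = B₄·s̄ = 1.815 × 9.3167 = 16.9097

16.910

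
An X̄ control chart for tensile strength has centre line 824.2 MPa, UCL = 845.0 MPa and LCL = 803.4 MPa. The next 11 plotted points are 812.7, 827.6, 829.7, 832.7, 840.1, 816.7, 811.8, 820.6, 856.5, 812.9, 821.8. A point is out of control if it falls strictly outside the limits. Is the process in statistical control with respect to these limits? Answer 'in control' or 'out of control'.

Compare each point to [803.4, 845.0]: sample 9 = 856.5 > UCL.

out of control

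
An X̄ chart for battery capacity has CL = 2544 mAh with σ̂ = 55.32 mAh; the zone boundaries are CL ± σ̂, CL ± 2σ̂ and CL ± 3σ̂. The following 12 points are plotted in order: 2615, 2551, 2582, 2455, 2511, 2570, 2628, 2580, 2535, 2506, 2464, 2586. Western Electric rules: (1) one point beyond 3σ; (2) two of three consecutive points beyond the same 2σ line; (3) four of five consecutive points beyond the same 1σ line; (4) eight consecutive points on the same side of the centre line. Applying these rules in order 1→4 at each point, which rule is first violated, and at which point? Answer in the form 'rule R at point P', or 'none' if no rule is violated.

Zone of each point (C = within 1σ̂, B = 1σ̂–2σ̂, A = 2σ̂–3σ̂, * = beyond 3σ̂; sign = side of CL): 1:+B, 2:+C, 3:+C, 4:-B, 5:-C, 6:+C, 7:+B, 8:+C, 9:-C, 10:-C, 11:-B, 12:+C
No rule fires across all 12 points.

none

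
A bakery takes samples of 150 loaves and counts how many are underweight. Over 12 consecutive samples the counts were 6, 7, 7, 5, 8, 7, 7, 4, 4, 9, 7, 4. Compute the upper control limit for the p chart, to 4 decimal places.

p̄ = Σdᵢ / (k·n) = 75 / (12 × 150) = 0.04167
UCL = p̄ + 3·√(p̄(1−p̄)/n) = 0.04167 + 3 × √(0.04167×0.95833/150) = 0.04167 + 3 × 0.01632 = 0.09061

0.0906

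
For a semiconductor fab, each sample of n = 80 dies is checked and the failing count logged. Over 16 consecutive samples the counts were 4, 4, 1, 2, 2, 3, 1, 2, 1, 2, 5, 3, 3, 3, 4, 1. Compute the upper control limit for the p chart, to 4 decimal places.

0.0911

p̄ = Σdᵢ / (k·n) = 41 / (16 × 80) = 0.03203
UCL = p̄ + 3·√(p̄(1−p̄)/n) = 0.03203 + 3 × √(0.03203×0.96797/80) = 0.03203 + 3 × 0.01969 = 0.09109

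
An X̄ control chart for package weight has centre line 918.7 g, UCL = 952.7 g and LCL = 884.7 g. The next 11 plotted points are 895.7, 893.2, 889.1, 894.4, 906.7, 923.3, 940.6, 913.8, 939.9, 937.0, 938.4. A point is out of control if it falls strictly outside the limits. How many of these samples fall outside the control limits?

0

All 11 points lie within [884.7, 952.7].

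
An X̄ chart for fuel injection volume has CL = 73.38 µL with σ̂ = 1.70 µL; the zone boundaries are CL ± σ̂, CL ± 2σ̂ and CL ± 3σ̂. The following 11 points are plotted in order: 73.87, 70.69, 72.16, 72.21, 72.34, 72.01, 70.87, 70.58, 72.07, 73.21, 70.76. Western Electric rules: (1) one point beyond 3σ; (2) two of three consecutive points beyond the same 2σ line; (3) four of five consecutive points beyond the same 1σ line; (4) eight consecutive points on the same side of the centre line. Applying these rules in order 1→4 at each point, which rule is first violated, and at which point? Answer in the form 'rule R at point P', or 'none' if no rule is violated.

rule 4 at point 9

Zone of each point (C = within 1σ̂, B = 1σ̂–2σ̂, A = 2σ̂–3σ̂, * = beyond 3σ̂; sign = side of CL): 1:+C, 2:-B, 3:-C, 4:-C, 5:-C, 6:-C, 7:-B, 8:-B, 9:-C, 10:-C, 11:-B
Rule 4 (eight consecutive points on the same side of the centre line) is satisfied at point 9.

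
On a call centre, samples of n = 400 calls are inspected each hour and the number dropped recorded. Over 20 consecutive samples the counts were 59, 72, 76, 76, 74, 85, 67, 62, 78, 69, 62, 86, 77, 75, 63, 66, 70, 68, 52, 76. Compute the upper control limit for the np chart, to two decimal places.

93.53

p̄ = Σdᵢ / (k·n) = 1413 / (20 × 400) = 0.17663
UCL = np̄ + 3·√(np̄(1−p̄)) = 70.6500 + 3 × √(70.6500×0.82337) = 70.6500 + 3 × 7.6270 = 93.5311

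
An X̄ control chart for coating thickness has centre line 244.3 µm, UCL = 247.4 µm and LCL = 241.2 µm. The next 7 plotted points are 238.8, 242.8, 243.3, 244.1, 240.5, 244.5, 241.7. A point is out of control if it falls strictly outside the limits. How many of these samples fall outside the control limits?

2

Compare each point to [241.2, 247.4]: sample 1 = 238.8 < LCL; sample 5 = 240.5 < LCL.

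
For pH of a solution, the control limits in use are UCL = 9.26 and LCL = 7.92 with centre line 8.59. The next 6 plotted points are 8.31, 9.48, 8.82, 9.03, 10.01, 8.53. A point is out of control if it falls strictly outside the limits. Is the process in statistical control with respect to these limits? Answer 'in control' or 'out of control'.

Compare each point to [7.92, 9.26]: sample 2 = 9.48 > UCL; sample 5 = 10.01 > UCL.

out of control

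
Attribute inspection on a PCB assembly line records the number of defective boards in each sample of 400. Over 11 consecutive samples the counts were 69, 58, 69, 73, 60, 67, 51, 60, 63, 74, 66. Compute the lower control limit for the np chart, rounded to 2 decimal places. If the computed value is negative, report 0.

42.47

p̄ = Σdᵢ / (k·n) = 710 / (11 × 400) = 0.16136
LCL = np̄ − 3·√(np̄(1−p̄)) = 64.5455 − 3 × 7.3573 = 42.4735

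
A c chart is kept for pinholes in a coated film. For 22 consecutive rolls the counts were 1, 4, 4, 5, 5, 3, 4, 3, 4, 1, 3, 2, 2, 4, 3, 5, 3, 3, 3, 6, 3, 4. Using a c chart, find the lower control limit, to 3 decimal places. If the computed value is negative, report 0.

0.000

c̄ = (1 + 4 + 4 + 5 + 5 + 3 + 4 + 3 + 4 + 1 + 3 + 2 + 2 + 4 + 3 + 5 + 3 + 3 + 3 + 6 + 3 + 4) / 22 = 75 / 22 = 3.4091
LCL = c̄ − 3√c̄ = 3.4091 − 3 × 1.8464 = -2.1300 → 0 (cannot be negative)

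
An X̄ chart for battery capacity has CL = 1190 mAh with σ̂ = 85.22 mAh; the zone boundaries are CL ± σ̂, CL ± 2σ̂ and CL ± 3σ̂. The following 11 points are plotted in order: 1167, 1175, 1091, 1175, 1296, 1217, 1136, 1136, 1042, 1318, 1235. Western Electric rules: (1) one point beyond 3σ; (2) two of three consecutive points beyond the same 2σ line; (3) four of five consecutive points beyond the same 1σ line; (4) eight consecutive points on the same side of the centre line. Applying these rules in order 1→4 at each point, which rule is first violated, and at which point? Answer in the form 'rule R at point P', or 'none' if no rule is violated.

none

Zone of each point (C = within 1σ̂, B = 1σ̂–2σ̂, A = 2σ̂–3σ̂, * = beyond 3σ̂; sign = side of CL): 1:-C, 2:-C, 3:-B, 4:-C, 5:+B, 6:+C, 7:-C, 8:-C, 9:-B, 10:+B, 11:+C
No rule fires across all 11 points.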